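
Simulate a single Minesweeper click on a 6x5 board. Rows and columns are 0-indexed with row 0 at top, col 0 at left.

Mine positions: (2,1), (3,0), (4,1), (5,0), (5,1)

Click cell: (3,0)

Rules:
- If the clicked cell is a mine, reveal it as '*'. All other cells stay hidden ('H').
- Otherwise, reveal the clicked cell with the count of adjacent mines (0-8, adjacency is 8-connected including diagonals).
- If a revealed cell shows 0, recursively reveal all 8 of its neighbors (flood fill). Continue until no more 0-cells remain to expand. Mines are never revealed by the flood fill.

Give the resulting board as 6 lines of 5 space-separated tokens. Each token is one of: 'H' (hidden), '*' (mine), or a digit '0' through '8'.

H H H H H
H H H H H
H H H H H
* H H H H
H H H H H
H H H H H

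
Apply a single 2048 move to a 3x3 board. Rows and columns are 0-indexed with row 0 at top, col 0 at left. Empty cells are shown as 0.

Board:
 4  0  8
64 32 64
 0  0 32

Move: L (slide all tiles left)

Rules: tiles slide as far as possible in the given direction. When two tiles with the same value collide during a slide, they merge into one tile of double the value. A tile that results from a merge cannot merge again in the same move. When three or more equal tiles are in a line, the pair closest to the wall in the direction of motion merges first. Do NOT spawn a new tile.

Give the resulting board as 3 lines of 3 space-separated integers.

Answer:  4  8  0
64 32 64
32  0  0

Derivation:
Slide left:
row 0: [4, 0, 8] -> [4, 8, 0]
row 1: [64, 32, 64] -> [64, 32, 64]
row 2: [0, 0, 32] -> [32, 0, 0]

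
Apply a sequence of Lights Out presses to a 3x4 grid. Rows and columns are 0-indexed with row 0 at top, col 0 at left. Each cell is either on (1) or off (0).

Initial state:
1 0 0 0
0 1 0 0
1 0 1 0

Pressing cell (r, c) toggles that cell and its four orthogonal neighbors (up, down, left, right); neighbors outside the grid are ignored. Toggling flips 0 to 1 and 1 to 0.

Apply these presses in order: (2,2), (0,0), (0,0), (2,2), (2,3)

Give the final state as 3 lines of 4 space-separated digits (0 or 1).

Answer: 1 0 0 0
0 1 0 1
1 0 0 1

Derivation:
After press 1 at (2,2):
1 0 0 0
0 1 1 0
1 1 0 1

After press 2 at (0,0):
0 1 0 0
1 1 1 0
1 1 0 1

After press 3 at (0,0):
1 0 0 0
0 1 1 0
1 1 0 1

After press 4 at (2,2):
1 0 0 0
0 1 0 0
1 0 1 0

After press 5 at (2,3):
1 0 0 0
0 1 0 1
1 0 0 1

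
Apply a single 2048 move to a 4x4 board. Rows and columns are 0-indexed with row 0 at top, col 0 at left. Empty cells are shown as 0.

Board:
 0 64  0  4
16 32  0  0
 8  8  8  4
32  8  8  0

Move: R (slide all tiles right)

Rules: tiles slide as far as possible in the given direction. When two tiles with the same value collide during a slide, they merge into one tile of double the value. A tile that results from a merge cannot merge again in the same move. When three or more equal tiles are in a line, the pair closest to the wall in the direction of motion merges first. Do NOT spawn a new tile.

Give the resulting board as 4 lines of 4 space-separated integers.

Slide right:
row 0: [0, 64, 0, 4] -> [0, 0, 64, 4]
row 1: [16, 32, 0, 0] -> [0, 0, 16, 32]
row 2: [8, 8, 8, 4] -> [0, 8, 16, 4]
row 3: [32, 8, 8, 0] -> [0, 0, 32, 16]

Answer:  0  0 64  4
 0  0 16 32
 0  8 16  4
 0  0 32 16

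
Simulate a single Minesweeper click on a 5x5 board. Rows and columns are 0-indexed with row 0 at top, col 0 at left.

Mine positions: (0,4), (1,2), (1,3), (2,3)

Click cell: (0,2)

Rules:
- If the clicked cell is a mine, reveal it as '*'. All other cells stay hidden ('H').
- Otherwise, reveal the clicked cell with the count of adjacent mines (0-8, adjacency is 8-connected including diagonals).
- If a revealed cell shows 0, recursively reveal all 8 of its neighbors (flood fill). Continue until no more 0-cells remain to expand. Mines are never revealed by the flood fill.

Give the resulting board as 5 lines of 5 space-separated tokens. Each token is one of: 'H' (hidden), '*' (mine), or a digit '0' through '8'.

H H 2 H H
H H H H H
H H H H H
H H H H H
H H H H H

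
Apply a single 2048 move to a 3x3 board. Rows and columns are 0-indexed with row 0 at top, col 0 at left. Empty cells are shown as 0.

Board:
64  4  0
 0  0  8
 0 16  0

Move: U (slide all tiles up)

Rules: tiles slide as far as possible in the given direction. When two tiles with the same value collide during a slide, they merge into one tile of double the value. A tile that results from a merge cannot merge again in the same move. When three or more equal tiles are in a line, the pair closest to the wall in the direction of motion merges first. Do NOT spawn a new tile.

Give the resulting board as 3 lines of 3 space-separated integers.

Slide up:
col 0: [64, 0, 0] -> [64, 0, 0]
col 1: [4, 0, 16] -> [4, 16, 0]
col 2: [0, 8, 0] -> [8, 0, 0]

Answer: 64  4  8
 0 16  0
 0  0  0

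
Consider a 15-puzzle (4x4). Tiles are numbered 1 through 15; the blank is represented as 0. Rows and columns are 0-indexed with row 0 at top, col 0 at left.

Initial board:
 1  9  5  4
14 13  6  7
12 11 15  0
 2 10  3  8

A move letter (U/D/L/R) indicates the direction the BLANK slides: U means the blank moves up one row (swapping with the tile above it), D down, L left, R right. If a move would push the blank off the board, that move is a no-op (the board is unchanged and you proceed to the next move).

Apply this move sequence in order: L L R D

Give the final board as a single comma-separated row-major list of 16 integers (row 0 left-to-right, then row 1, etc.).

Answer: 1, 9, 5, 4, 14, 13, 6, 7, 12, 11, 3, 15, 2, 10, 0, 8

Derivation:
After move 1 (L):
 1  9  5  4
14 13  6  7
12 11  0 15
 2 10  3  8

After move 2 (L):
 1  9  5  4
14 13  6  7
12  0 11 15
 2 10  3  8

After move 3 (R):
 1  9  5  4
14 13  6  7
12 11  0 15
 2 10  3  8

After move 4 (D):
 1  9  5  4
14 13  6  7
12 11  3 15
 2 10  0  8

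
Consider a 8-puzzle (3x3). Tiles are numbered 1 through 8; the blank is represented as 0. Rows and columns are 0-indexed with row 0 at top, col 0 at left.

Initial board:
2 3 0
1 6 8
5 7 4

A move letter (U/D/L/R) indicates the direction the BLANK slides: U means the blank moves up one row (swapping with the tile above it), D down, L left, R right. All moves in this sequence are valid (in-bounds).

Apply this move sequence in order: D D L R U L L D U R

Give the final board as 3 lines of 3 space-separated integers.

Answer: 2 3 8
1 0 6
5 7 4

Derivation:
After move 1 (D):
2 3 8
1 6 0
5 7 4

After move 2 (D):
2 3 8
1 6 4
5 7 0

After move 3 (L):
2 3 8
1 6 4
5 0 7

After move 4 (R):
2 3 8
1 6 4
5 7 0

After move 5 (U):
2 3 8
1 6 0
5 7 4

After move 6 (L):
2 3 8
1 0 6
5 7 4

After move 7 (L):
2 3 8
0 1 6
5 7 4

After move 8 (D):
2 3 8
5 1 6
0 7 4

After move 9 (U):
2 3 8
0 1 6
5 7 4

After move 10 (R):
2 3 8
1 0 6
5 7 4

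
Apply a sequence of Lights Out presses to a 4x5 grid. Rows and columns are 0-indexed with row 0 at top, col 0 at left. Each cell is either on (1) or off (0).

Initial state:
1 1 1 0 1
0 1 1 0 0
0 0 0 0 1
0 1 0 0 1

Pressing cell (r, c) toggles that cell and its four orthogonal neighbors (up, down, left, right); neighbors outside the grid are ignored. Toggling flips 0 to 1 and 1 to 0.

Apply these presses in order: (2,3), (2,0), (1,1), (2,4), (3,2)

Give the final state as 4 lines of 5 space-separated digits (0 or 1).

After press 1 at (2,3):
1 1 1 0 1
0 1 1 1 0
0 0 1 1 0
0 1 0 1 1

After press 2 at (2,0):
1 1 1 0 1
1 1 1 1 0
1 1 1 1 0
1 1 0 1 1

After press 3 at (1,1):
1 0 1 0 1
0 0 0 1 0
1 0 1 1 0
1 1 0 1 1

After press 4 at (2,4):
1 0 1 0 1
0 0 0 1 1
1 0 1 0 1
1 1 0 1 0

After press 5 at (3,2):
1 0 1 0 1
0 0 0 1 1
1 0 0 0 1
1 0 1 0 0

Answer: 1 0 1 0 1
0 0 0 1 1
1 0 0 0 1
1 0 1 0 0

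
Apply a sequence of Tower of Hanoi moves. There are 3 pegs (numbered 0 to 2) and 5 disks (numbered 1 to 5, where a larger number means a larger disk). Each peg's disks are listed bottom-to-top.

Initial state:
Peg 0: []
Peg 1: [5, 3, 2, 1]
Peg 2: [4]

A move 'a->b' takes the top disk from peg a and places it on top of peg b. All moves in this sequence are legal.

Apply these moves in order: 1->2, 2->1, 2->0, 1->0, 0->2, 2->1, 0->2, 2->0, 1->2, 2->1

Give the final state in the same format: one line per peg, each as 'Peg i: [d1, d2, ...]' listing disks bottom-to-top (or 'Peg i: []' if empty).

After move 1 (1->2):
Peg 0: []
Peg 1: [5, 3, 2]
Peg 2: [4, 1]

After move 2 (2->1):
Peg 0: []
Peg 1: [5, 3, 2, 1]
Peg 2: [4]

After move 3 (2->0):
Peg 0: [4]
Peg 1: [5, 3, 2, 1]
Peg 2: []

After move 4 (1->0):
Peg 0: [4, 1]
Peg 1: [5, 3, 2]
Peg 2: []

After move 5 (0->2):
Peg 0: [4]
Peg 1: [5, 3, 2]
Peg 2: [1]

After move 6 (2->1):
Peg 0: [4]
Peg 1: [5, 3, 2, 1]
Peg 2: []

After move 7 (0->2):
Peg 0: []
Peg 1: [5, 3, 2, 1]
Peg 2: [4]

After move 8 (2->0):
Peg 0: [4]
Peg 1: [5, 3, 2, 1]
Peg 2: []

After move 9 (1->2):
Peg 0: [4]
Peg 1: [5, 3, 2]
Peg 2: [1]

After move 10 (2->1):
Peg 0: [4]
Peg 1: [5, 3, 2, 1]
Peg 2: []

Answer: Peg 0: [4]
Peg 1: [5, 3, 2, 1]
Peg 2: []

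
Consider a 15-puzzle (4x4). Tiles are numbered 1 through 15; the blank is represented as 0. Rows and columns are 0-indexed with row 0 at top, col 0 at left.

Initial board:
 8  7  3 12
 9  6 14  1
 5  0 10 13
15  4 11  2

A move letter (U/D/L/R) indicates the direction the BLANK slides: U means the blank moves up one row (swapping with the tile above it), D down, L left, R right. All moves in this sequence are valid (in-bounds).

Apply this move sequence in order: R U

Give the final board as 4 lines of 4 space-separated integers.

Answer:  8  7  3 12
 9  6  0  1
 5 10 14 13
15  4 11  2

Derivation:
After move 1 (R):
 8  7  3 12
 9  6 14  1
 5 10  0 13
15  4 11  2

After move 2 (U):
 8  7  3 12
 9  6  0  1
 5 10 14 13
15  4 11  2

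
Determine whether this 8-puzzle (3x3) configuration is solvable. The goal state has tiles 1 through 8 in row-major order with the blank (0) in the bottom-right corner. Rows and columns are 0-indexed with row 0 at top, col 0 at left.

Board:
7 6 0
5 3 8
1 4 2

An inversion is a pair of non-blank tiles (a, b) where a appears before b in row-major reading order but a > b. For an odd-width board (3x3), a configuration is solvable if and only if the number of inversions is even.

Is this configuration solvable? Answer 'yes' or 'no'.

Inversions (pairs i<j in row-major order where tile[i] > tile[j] > 0): 21
21 is odd, so the puzzle is not solvable.

Answer: no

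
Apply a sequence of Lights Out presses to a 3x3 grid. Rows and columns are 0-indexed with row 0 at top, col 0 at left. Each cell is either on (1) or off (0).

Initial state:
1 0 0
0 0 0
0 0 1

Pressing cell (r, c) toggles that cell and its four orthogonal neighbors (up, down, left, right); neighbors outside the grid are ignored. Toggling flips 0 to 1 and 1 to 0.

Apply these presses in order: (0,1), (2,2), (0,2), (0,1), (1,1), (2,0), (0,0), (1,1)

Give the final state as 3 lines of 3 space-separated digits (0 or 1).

After press 1 at (0,1):
0 1 1
0 1 0
0 0 1

After press 2 at (2,2):
0 1 1
0 1 1
0 1 0

After press 3 at (0,2):
0 0 0
0 1 0
0 1 0

After press 4 at (0,1):
1 1 1
0 0 0
0 1 0

After press 5 at (1,1):
1 0 1
1 1 1
0 0 0

After press 6 at (2,0):
1 0 1
0 1 1
1 1 0

After press 7 at (0,0):
0 1 1
1 1 1
1 1 0

After press 8 at (1,1):
0 0 1
0 0 0
1 0 0

Answer: 0 0 1
0 0 0
1 0 0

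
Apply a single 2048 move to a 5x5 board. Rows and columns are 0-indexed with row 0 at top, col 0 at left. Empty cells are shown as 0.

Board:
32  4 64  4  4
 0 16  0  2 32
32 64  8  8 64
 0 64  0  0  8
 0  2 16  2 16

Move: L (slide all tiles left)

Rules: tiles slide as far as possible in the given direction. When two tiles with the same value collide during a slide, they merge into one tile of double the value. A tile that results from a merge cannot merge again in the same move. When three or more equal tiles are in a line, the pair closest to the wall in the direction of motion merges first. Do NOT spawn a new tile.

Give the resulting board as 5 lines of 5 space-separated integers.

Slide left:
row 0: [32, 4, 64, 4, 4] -> [32, 4, 64, 8, 0]
row 1: [0, 16, 0, 2, 32] -> [16, 2, 32, 0, 0]
row 2: [32, 64, 8, 8, 64] -> [32, 64, 16, 64, 0]
row 3: [0, 64, 0, 0, 8] -> [64, 8, 0, 0, 0]
row 4: [0, 2, 16, 2, 16] -> [2, 16, 2, 16, 0]

Answer: 32  4 64  8  0
16  2 32  0  0
32 64 16 64  0
64  8  0  0  0
 2 16  2 16  0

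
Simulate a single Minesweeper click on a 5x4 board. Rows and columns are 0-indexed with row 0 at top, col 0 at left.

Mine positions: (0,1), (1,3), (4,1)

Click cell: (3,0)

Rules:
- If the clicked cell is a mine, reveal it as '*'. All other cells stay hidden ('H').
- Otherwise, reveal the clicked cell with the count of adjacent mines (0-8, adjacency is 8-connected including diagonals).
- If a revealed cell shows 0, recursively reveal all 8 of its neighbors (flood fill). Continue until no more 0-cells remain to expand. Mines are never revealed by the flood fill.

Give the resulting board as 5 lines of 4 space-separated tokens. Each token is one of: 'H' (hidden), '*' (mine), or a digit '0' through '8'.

H H H H
H H H H
H H H H
1 H H H
H H H H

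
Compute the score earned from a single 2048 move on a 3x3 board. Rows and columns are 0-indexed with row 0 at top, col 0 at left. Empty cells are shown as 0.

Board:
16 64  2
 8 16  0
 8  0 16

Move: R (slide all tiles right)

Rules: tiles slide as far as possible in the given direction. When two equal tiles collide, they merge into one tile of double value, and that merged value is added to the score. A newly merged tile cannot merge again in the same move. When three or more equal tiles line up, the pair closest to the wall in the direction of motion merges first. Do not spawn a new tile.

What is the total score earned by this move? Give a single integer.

Slide right:
row 0: [16, 64, 2] -> [16, 64, 2]  score +0 (running 0)
row 1: [8, 16, 0] -> [0, 8, 16]  score +0 (running 0)
row 2: [8, 0, 16] -> [0, 8, 16]  score +0 (running 0)
Board after move:
16 64  2
 0  8 16
 0  8 16

Answer: 0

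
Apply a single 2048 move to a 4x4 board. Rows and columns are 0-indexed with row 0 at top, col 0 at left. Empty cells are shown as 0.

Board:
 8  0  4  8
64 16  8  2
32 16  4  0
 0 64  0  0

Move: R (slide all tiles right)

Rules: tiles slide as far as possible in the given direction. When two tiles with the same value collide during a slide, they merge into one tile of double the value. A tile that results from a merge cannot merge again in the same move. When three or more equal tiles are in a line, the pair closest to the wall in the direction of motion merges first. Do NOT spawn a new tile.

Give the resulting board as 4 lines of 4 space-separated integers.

Answer:  0  8  4  8
64 16  8  2
 0 32 16  4
 0  0  0 64

Derivation:
Slide right:
row 0: [8, 0, 4, 8] -> [0, 8, 4, 8]
row 1: [64, 16, 8, 2] -> [64, 16, 8, 2]
row 2: [32, 16, 4, 0] -> [0, 32, 16, 4]
row 3: [0, 64, 0, 0] -> [0, 0, 0, 64]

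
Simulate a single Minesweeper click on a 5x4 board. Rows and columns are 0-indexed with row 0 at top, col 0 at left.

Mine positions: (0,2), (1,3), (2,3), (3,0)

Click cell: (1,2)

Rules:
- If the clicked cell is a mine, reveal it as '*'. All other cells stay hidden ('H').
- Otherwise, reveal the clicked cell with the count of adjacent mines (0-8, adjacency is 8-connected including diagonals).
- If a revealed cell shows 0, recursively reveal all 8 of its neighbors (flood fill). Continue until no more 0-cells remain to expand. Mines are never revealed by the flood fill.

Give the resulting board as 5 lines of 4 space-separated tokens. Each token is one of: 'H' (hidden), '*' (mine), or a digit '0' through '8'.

H H H H
H H 3 H
H H H H
H H H H
H H H H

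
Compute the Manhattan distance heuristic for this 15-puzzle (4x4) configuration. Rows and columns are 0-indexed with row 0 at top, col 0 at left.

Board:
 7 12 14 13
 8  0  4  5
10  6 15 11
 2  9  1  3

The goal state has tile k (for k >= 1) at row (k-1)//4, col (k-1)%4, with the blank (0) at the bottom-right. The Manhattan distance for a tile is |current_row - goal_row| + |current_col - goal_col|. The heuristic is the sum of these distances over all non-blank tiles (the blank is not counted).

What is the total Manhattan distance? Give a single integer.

Answer: 44

Derivation:
Tile 7: (0,0)->(1,2) = 3
Tile 12: (0,1)->(2,3) = 4
Tile 14: (0,2)->(3,1) = 4
Tile 13: (0,3)->(3,0) = 6
Tile 8: (1,0)->(1,3) = 3
Tile 4: (1,2)->(0,3) = 2
Tile 5: (1,3)->(1,0) = 3
Tile 10: (2,0)->(2,1) = 1
Tile 6: (2,1)->(1,1) = 1
Tile 15: (2,2)->(3,2) = 1
Tile 11: (2,3)->(2,2) = 1
Tile 2: (3,0)->(0,1) = 4
Tile 9: (3,1)->(2,0) = 2
Tile 1: (3,2)->(0,0) = 5
Tile 3: (3,3)->(0,2) = 4
Sum: 3 + 4 + 4 + 6 + 3 + 2 + 3 + 1 + 1 + 1 + 1 + 4 + 2 + 5 + 4 = 44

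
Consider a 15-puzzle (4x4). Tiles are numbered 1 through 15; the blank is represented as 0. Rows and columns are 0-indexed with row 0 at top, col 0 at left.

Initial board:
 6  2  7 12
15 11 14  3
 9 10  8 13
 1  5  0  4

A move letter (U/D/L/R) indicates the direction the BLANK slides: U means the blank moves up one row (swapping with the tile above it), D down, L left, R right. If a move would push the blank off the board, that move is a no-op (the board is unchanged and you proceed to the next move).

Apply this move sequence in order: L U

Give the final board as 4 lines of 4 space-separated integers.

Answer:  6  2  7 12
15 11 14  3
 9  0  8 13
 1 10  5  4

Derivation:
After move 1 (L):
 6  2  7 12
15 11 14  3
 9 10  8 13
 1  0  5  4

After move 2 (U):
 6  2  7 12
15 11 14  3
 9  0  8 13
 1 10  5  4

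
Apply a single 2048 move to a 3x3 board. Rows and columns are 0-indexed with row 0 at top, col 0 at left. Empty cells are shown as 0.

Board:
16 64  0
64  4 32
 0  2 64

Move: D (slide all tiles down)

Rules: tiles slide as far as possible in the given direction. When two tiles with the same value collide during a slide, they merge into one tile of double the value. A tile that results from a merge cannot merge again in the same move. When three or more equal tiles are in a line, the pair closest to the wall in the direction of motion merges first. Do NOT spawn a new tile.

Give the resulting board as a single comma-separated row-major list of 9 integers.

Answer: 0, 64, 0, 16, 4, 32, 64, 2, 64

Derivation:
Slide down:
col 0: [16, 64, 0] -> [0, 16, 64]
col 1: [64, 4, 2] -> [64, 4, 2]
col 2: [0, 32, 64] -> [0, 32, 64]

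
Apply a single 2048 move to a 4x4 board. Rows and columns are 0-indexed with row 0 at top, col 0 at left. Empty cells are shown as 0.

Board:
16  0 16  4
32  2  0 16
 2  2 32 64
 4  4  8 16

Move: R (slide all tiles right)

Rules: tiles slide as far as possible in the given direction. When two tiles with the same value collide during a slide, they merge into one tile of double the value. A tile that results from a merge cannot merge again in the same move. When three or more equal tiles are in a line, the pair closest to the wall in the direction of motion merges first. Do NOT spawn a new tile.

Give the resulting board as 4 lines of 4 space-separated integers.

Answer:  0  0 32  4
 0 32  2 16
 0  4 32 64
 0  8  8 16

Derivation:
Slide right:
row 0: [16, 0, 16, 4] -> [0, 0, 32, 4]
row 1: [32, 2, 0, 16] -> [0, 32, 2, 16]
row 2: [2, 2, 32, 64] -> [0, 4, 32, 64]
row 3: [4, 4, 8, 16] -> [0, 8, 8, 16]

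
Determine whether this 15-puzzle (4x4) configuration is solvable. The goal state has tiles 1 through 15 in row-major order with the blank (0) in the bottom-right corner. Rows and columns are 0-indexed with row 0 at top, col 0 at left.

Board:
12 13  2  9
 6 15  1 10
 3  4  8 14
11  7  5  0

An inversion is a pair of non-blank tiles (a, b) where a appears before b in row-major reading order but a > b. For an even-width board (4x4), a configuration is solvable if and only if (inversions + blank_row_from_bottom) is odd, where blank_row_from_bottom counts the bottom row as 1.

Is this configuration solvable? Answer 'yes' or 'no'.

Answer: yes

Derivation:
Inversions: 56
Blank is in row 3 (0-indexed from top), which is row 1 counting from the bottom (bottom = 1).
56 + 1 = 57, which is odd, so the puzzle is solvable.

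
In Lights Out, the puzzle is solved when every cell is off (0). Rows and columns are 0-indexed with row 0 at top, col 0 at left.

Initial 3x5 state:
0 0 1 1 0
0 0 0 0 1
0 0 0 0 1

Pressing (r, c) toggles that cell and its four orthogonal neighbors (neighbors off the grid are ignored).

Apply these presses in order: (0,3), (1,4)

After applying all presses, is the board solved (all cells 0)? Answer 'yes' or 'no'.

Answer: yes

Derivation:
After press 1 at (0,3):
0 0 0 0 1
0 0 0 1 1
0 0 0 0 1

After press 2 at (1,4):
0 0 0 0 0
0 0 0 0 0
0 0 0 0 0

Lights still on: 0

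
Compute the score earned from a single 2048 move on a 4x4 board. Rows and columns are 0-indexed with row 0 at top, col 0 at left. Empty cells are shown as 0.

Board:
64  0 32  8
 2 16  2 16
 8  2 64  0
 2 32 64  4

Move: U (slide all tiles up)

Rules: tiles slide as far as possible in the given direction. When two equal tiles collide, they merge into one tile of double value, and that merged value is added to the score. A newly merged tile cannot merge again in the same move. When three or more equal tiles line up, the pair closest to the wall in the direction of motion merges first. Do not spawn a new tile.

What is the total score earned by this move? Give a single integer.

Answer: 128

Derivation:
Slide up:
col 0: [64, 2, 8, 2] -> [64, 2, 8, 2]  score +0 (running 0)
col 1: [0, 16, 2, 32] -> [16, 2, 32, 0]  score +0 (running 0)
col 2: [32, 2, 64, 64] -> [32, 2, 128, 0]  score +128 (running 128)
col 3: [8, 16, 0, 4] -> [8, 16, 4, 0]  score +0 (running 128)
Board after move:
 64  16  32   8
  2   2   2  16
  8  32 128   4
  2   0   0   0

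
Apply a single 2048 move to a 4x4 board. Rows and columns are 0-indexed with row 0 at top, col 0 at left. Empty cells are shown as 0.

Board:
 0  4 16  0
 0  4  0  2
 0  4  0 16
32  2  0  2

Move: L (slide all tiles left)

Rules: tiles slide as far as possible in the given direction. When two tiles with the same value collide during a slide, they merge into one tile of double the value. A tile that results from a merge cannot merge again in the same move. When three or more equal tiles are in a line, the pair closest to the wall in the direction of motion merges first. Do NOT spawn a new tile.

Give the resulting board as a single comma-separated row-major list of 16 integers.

Slide left:
row 0: [0, 4, 16, 0] -> [4, 16, 0, 0]
row 1: [0, 4, 0, 2] -> [4, 2, 0, 0]
row 2: [0, 4, 0, 16] -> [4, 16, 0, 0]
row 3: [32, 2, 0, 2] -> [32, 4, 0, 0]

Answer: 4, 16, 0, 0, 4, 2, 0, 0, 4, 16, 0, 0, 32, 4, 0, 0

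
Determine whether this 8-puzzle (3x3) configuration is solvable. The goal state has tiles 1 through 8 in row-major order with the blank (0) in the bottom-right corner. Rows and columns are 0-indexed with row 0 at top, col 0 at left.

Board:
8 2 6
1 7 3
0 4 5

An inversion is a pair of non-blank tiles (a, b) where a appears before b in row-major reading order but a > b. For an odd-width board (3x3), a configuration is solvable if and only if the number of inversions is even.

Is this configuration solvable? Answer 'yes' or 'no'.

Answer: no

Derivation:
Inversions (pairs i<j in row-major order where tile[i] > tile[j] > 0): 15
15 is odd, so the puzzle is not solvable.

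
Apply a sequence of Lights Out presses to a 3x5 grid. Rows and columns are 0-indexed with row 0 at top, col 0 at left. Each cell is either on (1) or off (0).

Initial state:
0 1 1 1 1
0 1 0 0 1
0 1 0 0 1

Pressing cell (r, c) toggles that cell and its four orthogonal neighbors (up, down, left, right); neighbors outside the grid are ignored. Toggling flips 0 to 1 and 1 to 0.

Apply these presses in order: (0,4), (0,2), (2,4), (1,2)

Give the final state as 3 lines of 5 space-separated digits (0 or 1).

After press 1 at (0,4):
0 1 1 0 0
0 1 0 0 0
0 1 0 0 1

After press 2 at (0,2):
0 0 0 1 0
0 1 1 0 0
0 1 0 0 1

After press 3 at (2,4):
0 0 0 1 0
0 1 1 0 1
0 1 0 1 0

After press 4 at (1,2):
0 0 1 1 0
0 0 0 1 1
0 1 1 1 0

Answer: 0 0 1 1 0
0 0 0 1 1
0 1 1 1 0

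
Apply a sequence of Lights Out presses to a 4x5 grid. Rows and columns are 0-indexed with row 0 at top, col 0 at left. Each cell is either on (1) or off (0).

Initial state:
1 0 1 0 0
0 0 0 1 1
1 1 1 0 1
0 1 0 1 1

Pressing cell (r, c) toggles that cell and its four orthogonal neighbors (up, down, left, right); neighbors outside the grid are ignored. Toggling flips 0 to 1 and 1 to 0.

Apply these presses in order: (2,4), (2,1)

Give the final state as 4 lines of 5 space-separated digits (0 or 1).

Answer: 1 0 1 0 0
0 1 0 1 0
0 0 0 1 0
0 0 0 1 0

Derivation:
After press 1 at (2,4):
1 0 1 0 0
0 0 0 1 0
1 1 1 1 0
0 1 0 1 0

After press 2 at (2,1):
1 0 1 0 0
0 1 0 1 0
0 0 0 1 0
0 0 0 1 0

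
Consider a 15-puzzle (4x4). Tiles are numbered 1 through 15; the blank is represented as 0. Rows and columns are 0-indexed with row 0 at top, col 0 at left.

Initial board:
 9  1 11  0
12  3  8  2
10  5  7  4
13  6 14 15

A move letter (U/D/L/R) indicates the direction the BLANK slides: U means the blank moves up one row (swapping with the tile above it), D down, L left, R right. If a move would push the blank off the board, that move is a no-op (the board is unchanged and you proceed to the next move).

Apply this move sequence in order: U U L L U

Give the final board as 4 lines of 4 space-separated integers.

Answer:  9  0  1 11
12  3  8  2
10  5  7  4
13  6 14 15

Derivation:
After move 1 (U):
 9  1 11  0
12  3  8  2
10  5  7  4
13  6 14 15

After move 2 (U):
 9  1 11  0
12  3  8  2
10  5  7  4
13  6 14 15

After move 3 (L):
 9  1  0 11
12  3  8  2
10  5  7  4
13  6 14 15

After move 4 (L):
 9  0  1 11
12  3  8  2
10  5  7  4
13  6 14 15

After move 5 (U):
 9  0  1 11
12  3  8  2
10  5  7  4
13  6 14 15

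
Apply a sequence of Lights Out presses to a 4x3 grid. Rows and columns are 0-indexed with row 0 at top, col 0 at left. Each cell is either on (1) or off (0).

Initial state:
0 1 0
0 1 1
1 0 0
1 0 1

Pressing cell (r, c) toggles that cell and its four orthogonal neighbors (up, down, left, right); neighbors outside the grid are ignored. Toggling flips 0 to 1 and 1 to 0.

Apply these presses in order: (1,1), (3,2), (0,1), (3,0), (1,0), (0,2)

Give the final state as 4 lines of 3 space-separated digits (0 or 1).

Answer: 0 0 0
0 0 1
1 1 1
0 0 0

Derivation:
After press 1 at (1,1):
0 0 0
1 0 0
1 1 0
1 0 1

After press 2 at (3,2):
0 0 0
1 0 0
1 1 1
1 1 0

After press 3 at (0,1):
1 1 1
1 1 0
1 1 1
1 1 0

After press 4 at (3,0):
1 1 1
1 1 0
0 1 1
0 0 0

After press 5 at (1,0):
0 1 1
0 0 0
1 1 1
0 0 0

After press 6 at (0,2):
0 0 0
0 0 1
1 1 1
0 0 0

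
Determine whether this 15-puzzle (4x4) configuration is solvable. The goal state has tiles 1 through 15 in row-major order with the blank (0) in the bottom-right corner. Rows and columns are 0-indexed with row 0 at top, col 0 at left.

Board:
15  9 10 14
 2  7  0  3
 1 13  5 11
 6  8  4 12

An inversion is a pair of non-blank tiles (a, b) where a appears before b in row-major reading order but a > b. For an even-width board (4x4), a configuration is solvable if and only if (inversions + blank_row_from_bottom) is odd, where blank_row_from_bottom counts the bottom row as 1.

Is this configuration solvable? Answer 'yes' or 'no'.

Answer: yes

Derivation:
Inversions: 60
Blank is in row 1 (0-indexed from top), which is row 3 counting from the bottom (bottom = 1).
60 + 3 = 63, which is odd, so the puzzle is solvable.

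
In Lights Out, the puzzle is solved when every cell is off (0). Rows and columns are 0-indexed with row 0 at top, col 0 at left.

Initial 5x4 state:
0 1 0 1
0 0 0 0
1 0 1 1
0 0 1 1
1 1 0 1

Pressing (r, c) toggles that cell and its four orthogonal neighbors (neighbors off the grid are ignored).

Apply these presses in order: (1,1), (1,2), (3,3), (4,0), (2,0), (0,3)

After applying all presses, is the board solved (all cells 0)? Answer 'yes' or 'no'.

Answer: yes

Derivation:
After press 1 at (1,1):
0 0 0 1
1 1 1 0
1 1 1 1
0 0 1 1
1 1 0 1

After press 2 at (1,2):
0 0 1 1
1 0 0 1
1 1 0 1
0 0 1 1
1 1 0 1

After press 3 at (3,3):
0 0 1 1
1 0 0 1
1 1 0 0
0 0 0 0
1 1 0 0

After press 4 at (4,0):
0 0 1 1
1 0 0 1
1 1 0 0
1 0 0 0
0 0 0 0

After press 5 at (2,0):
0 0 1 1
0 0 0 1
0 0 0 0
0 0 0 0
0 0 0 0

After press 6 at (0,3):
0 0 0 0
0 0 0 0
0 0 0 0
0 0 0 0
0 0 0 0

Lights still on: 0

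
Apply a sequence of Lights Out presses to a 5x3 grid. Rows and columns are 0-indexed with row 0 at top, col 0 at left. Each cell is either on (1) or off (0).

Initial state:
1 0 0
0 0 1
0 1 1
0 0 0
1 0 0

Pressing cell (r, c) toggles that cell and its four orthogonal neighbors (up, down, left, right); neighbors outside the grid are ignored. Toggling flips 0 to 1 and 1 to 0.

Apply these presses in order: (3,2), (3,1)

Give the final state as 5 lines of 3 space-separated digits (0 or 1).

Answer: 1 0 0
0 0 1
0 0 0
1 0 0
1 1 1

Derivation:
After press 1 at (3,2):
1 0 0
0 0 1
0 1 0
0 1 1
1 0 1

After press 2 at (3,1):
1 0 0
0 0 1
0 0 0
1 0 0
1 1 1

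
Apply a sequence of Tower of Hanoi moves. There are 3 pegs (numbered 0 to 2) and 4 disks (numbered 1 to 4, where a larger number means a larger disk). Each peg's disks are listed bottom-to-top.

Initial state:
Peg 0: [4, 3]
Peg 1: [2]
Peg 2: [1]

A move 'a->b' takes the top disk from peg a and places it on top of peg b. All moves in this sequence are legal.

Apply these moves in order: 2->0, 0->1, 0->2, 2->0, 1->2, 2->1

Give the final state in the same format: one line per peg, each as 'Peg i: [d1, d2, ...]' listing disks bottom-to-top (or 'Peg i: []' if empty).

Answer: Peg 0: [4, 3]
Peg 1: [2, 1]
Peg 2: []

Derivation:
After move 1 (2->0):
Peg 0: [4, 3, 1]
Peg 1: [2]
Peg 2: []

After move 2 (0->1):
Peg 0: [4, 3]
Peg 1: [2, 1]
Peg 2: []

After move 3 (0->2):
Peg 0: [4]
Peg 1: [2, 1]
Peg 2: [3]

After move 4 (2->0):
Peg 0: [4, 3]
Peg 1: [2, 1]
Peg 2: []

After move 5 (1->2):
Peg 0: [4, 3]
Peg 1: [2]
Peg 2: [1]

After move 6 (2->1):
Peg 0: [4, 3]
Peg 1: [2, 1]
Peg 2: []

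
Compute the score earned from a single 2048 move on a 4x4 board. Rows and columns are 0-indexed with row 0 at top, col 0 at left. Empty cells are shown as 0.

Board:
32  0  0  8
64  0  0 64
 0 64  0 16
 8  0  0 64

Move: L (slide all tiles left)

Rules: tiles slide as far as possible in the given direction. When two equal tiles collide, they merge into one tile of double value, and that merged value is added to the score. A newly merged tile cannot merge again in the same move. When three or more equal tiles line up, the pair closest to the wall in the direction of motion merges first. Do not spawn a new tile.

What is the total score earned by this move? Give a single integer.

Slide left:
row 0: [32, 0, 0, 8] -> [32, 8, 0, 0]  score +0 (running 0)
row 1: [64, 0, 0, 64] -> [128, 0, 0, 0]  score +128 (running 128)
row 2: [0, 64, 0, 16] -> [64, 16, 0, 0]  score +0 (running 128)
row 3: [8, 0, 0, 64] -> [8, 64, 0, 0]  score +0 (running 128)
Board after move:
 32   8   0   0
128   0   0   0
 64  16   0   0
  8  64   0   0

Answer: 128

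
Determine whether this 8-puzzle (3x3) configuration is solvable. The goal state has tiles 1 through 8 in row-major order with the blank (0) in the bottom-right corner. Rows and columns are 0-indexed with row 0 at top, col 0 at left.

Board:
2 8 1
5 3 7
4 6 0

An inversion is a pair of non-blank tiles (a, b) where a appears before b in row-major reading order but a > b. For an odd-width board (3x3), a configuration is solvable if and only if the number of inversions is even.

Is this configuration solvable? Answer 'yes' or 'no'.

Answer: no

Derivation:
Inversions (pairs i<j in row-major order where tile[i] > tile[j] > 0): 11
11 is odd, so the puzzle is not solvable.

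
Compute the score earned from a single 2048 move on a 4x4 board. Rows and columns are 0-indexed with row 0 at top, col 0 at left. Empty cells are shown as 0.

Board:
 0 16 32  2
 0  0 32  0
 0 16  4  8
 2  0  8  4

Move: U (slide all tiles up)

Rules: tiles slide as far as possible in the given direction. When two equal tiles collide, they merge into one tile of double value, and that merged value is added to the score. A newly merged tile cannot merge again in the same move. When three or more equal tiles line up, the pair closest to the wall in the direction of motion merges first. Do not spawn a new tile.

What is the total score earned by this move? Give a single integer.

Answer: 96

Derivation:
Slide up:
col 0: [0, 0, 0, 2] -> [2, 0, 0, 0]  score +0 (running 0)
col 1: [16, 0, 16, 0] -> [32, 0, 0, 0]  score +32 (running 32)
col 2: [32, 32, 4, 8] -> [64, 4, 8, 0]  score +64 (running 96)
col 3: [2, 0, 8, 4] -> [2, 8, 4, 0]  score +0 (running 96)
Board after move:
 2 32 64  2
 0  0  4  8
 0  0  8  4
 0  0  0  0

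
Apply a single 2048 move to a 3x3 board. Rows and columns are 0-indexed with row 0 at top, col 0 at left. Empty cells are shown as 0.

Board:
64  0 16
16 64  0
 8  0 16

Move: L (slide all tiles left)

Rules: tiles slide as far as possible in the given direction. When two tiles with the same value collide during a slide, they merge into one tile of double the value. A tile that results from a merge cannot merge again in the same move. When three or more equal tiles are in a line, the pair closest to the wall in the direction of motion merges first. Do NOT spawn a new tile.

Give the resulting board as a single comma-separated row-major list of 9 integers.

Slide left:
row 0: [64, 0, 16] -> [64, 16, 0]
row 1: [16, 64, 0] -> [16, 64, 0]
row 2: [8, 0, 16] -> [8, 16, 0]

Answer: 64, 16, 0, 16, 64, 0, 8, 16, 0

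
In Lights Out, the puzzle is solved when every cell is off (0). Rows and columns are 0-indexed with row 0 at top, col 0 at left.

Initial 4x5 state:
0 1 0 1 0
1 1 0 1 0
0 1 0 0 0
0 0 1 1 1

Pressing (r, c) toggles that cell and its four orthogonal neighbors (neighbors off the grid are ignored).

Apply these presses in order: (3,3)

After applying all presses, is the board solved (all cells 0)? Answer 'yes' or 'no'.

After press 1 at (3,3):
0 1 0 1 0
1 1 0 1 0
0 1 0 1 0
0 0 0 0 0

Lights still on: 7

Answer: no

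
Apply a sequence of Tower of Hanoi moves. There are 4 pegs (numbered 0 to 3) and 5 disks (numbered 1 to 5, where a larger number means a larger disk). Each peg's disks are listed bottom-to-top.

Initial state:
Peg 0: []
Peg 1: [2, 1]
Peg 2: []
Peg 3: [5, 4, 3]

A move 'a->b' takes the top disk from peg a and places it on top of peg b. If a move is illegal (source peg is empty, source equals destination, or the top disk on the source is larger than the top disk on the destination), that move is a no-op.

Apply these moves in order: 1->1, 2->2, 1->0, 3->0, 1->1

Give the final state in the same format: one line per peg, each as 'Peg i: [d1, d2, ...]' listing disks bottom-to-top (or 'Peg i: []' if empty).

After move 1 (1->1):
Peg 0: []
Peg 1: [2, 1]
Peg 2: []
Peg 3: [5, 4, 3]

After move 2 (2->2):
Peg 0: []
Peg 1: [2, 1]
Peg 2: []
Peg 3: [5, 4, 3]

After move 3 (1->0):
Peg 0: [1]
Peg 1: [2]
Peg 2: []
Peg 3: [5, 4, 3]

After move 4 (3->0):
Peg 0: [1]
Peg 1: [2]
Peg 2: []
Peg 3: [5, 4, 3]

After move 5 (1->1):
Peg 0: [1]
Peg 1: [2]
Peg 2: []
Peg 3: [5, 4, 3]

Answer: Peg 0: [1]
Peg 1: [2]
Peg 2: []
Peg 3: [5, 4, 3]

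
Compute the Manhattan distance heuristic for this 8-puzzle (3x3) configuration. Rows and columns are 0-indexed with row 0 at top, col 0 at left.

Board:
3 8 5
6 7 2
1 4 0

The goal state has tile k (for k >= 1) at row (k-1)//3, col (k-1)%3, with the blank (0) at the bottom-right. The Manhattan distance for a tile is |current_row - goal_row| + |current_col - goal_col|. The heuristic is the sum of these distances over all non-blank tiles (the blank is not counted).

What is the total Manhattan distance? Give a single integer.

Answer: 16

Derivation:
Tile 3: at (0,0), goal (0,2), distance |0-0|+|0-2| = 2
Tile 8: at (0,1), goal (2,1), distance |0-2|+|1-1| = 2
Tile 5: at (0,2), goal (1,1), distance |0-1|+|2-1| = 2
Tile 6: at (1,0), goal (1,2), distance |1-1|+|0-2| = 2
Tile 7: at (1,1), goal (2,0), distance |1-2|+|1-0| = 2
Tile 2: at (1,2), goal (0,1), distance |1-0|+|2-1| = 2
Tile 1: at (2,0), goal (0,0), distance |2-0|+|0-0| = 2
Tile 4: at (2,1), goal (1,0), distance |2-1|+|1-0| = 2
Sum: 2 + 2 + 2 + 2 + 2 + 2 + 2 + 2 = 16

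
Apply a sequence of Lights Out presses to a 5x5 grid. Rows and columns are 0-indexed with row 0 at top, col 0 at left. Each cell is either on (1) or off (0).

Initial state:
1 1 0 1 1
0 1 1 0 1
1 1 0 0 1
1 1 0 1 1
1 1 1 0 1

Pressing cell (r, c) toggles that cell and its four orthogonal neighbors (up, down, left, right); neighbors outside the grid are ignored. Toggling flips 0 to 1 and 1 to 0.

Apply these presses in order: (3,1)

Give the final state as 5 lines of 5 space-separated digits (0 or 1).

After press 1 at (3,1):
1 1 0 1 1
0 1 1 0 1
1 0 0 0 1
0 0 1 1 1
1 0 1 0 1

Answer: 1 1 0 1 1
0 1 1 0 1
1 0 0 0 1
0 0 1 1 1
1 0 1 0 1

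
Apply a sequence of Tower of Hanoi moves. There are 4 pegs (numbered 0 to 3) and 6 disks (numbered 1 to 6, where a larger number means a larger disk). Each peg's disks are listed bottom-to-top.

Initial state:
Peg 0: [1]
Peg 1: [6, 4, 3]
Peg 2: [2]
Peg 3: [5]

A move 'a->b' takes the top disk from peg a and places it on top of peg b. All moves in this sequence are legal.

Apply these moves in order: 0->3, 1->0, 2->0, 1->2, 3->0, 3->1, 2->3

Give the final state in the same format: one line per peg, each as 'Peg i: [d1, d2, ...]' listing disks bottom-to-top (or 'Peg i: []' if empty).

After move 1 (0->3):
Peg 0: []
Peg 1: [6, 4, 3]
Peg 2: [2]
Peg 3: [5, 1]

After move 2 (1->0):
Peg 0: [3]
Peg 1: [6, 4]
Peg 2: [2]
Peg 3: [5, 1]

After move 3 (2->0):
Peg 0: [3, 2]
Peg 1: [6, 4]
Peg 2: []
Peg 3: [5, 1]

After move 4 (1->2):
Peg 0: [3, 2]
Peg 1: [6]
Peg 2: [4]
Peg 3: [5, 1]

After move 5 (3->0):
Peg 0: [3, 2, 1]
Peg 1: [6]
Peg 2: [4]
Peg 3: [5]

After move 6 (3->1):
Peg 0: [3, 2, 1]
Peg 1: [6, 5]
Peg 2: [4]
Peg 3: []

After move 7 (2->3):
Peg 0: [3, 2, 1]
Peg 1: [6, 5]
Peg 2: []
Peg 3: [4]

Answer: Peg 0: [3, 2, 1]
Peg 1: [6, 5]
Peg 2: []
Peg 3: [4]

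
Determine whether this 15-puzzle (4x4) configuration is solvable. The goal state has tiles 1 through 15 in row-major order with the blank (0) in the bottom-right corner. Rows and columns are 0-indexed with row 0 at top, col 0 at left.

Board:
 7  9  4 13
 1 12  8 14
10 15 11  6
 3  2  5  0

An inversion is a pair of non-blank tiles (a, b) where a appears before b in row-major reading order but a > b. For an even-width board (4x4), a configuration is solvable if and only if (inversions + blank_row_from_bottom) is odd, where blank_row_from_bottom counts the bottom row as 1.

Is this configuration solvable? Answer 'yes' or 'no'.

Inversions: 59
Blank is in row 3 (0-indexed from top), which is row 1 counting from the bottom (bottom = 1).
59 + 1 = 60, which is even, so the puzzle is not solvable.

Answer: no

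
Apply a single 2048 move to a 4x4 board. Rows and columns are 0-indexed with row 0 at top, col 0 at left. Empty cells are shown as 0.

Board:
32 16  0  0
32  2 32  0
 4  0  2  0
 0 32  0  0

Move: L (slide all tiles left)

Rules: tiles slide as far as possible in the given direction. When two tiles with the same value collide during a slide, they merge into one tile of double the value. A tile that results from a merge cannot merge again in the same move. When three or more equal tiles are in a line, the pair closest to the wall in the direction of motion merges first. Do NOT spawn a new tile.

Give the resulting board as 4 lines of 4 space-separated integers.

Answer: 32 16  0  0
32  2 32  0
 4  2  0  0
32  0  0  0

Derivation:
Slide left:
row 0: [32, 16, 0, 0] -> [32, 16, 0, 0]
row 1: [32, 2, 32, 0] -> [32, 2, 32, 0]
row 2: [4, 0, 2, 0] -> [4, 2, 0, 0]
row 3: [0, 32, 0, 0] -> [32, 0, 0, 0]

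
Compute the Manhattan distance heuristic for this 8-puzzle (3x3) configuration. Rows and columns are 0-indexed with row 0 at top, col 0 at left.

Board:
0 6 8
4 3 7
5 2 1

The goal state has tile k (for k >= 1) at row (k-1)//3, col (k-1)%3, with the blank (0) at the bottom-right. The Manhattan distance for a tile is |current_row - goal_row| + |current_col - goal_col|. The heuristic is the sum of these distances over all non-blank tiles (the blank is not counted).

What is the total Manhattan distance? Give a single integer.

Answer: 18

Derivation:
Tile 6: (0,1)->(1,2) = 2
Tile 8: (0,2)->(2,1) = 3
Tile 4: (1,0)->(1,0) = 0
Tile 3: (1,1)->(0,2) = 2
Tile 7: (1,2)->(2,0) = 3
Tile 5: (2,0)->(1,1) = 2
Tile 2: (2,1)->(0,1) = 2
Tile 1: (2,2)->(0,0) = 4
Sum: 2 + 3 + 0 + 2 + 3 + 2 + 2 + 4 = 18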